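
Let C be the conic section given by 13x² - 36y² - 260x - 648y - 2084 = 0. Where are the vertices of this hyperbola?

(4, -9) and (16, -9)

Rearranging, 13(x² - 20x) -36(y² + 18y) = 2084.
Complete the square in x and y: 13(x - 10)² -36(y + 9)² = 2084 + 1300 - 2916 = 468
Dividing both sides by 468: (x - 10)²/36 - (y + 9)²/13 = 1
Hyperbola, center (10, -9), transverse axis horizontal; a² = 36, b² = 13.
a = 6. Vertices at (h ± a, k).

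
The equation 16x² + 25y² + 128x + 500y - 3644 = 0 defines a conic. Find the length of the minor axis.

32

Group: 16(x² + 8x) + 25(y² + 20y) = 3644
Completing the square gives 16(x + 4)² + 25(y + 10)² = 3644 + 256 + 2500 = 6400.
Divide by 6400: (x + 4)²/400 + (y + 10)²/256 = 1
Ellipse, center (-4, -10), major axis horizontal; a² = 400, b² = 256.
b² = 256 so b = 16; the minor axis has length 2b = 32.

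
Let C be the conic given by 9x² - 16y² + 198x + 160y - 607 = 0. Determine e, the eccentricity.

Group the x- and y-terms: 9(x² + 22x) -16(y² - 10y) = 607
Complete the square: 9(x + 11)² -16(y - 5)² = 607 + 1089 - 400 = 1296
Dividing both sides by 1296: (x + 11)²/144 - (y - 5)²/81 = 1
Hyperbola, center (-11, 5), transverse axis horizontal; a² = 144, b² = 81.
c² = a² + b² = 225, so c = 15.
e = c/a = 15/12 = 5/4.

e = 5/4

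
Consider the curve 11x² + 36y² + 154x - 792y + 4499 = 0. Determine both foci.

(-12, 11) and (-2, 11)

Rearranging, 11(x² + 14x) + 36(y² - 22y) = -4499.
Complete the square in x and y: 11(x + 7)² + 36(y - 11)² = -4499 + 539 + 4356 = 396
Divide by 396: (x + 7)²/36 + (y - 11)²/11 = 1
Ellipse, center (-7, 11), major axis horizontal; a² = 36, b² = 11.
c² = a² - b² = 36 - 11 = 25, so c = 5.
Foci lie on the horizontal axis through the center: (h ± c, k).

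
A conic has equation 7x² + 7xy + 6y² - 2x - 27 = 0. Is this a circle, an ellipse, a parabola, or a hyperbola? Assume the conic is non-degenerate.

ellipse

A = 7, B = 7, C = 6.
Discriminant B² − 4AC = 7² − 4·7·6 = -119.
B² − 4AC < 0 ⇒ ellipse.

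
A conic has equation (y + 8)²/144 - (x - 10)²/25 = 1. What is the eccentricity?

e = 13/12

Center (10, -8). The positive term is the y-term, so the transverse axis is vertical; a² = 144, b² = 25.
c² = a² + b² = 169, so c = 13.
e = c/a = 13/12.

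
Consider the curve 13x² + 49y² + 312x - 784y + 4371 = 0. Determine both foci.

(-18, 8) and (-6, 8)

Group the x- and y-terms: 13(x² + 24x) + 49(y² - 16y) = -4371
13(x + 12)² + 49(y - 8)² = -4371 + 1872 + 3136 = 637
Dividing both sides by 637: (x + 12)²/49 + (y - 8)²/13 = 1
Ellipse, center (-12, 8), major axis horizontal; a² = 49, b² = 13.
c² = a² - b² = 49 - 13 = 36, so c = 6.
Foci lie on the horizontal axis through the center: (h ± c, k).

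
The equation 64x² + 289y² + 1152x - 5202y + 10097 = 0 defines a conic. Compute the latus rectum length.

128/17

Rearranging, 64(x² + 18x) + 289(y² - 18y) = -10097.
Completing the square gives 64(x + 9)² + 289(y - 9)² = -10097 + 5184 + 23409 = 18496.
Divide by 18496: (x + 9)²/289 + (y - 9)²/64 = 1
Ellipse, center (-9, 9), major axis horizontal; a² = 289, b² = 64.
Latus rectum length = 2b²/a = 2·64/17 = 128/17.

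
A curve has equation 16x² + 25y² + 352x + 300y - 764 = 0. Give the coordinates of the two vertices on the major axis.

Rearranging, 16(x² + 22x) + 25(y² + 12y) = 764.
Complete the square in x and y: 16(x + 11)² + 25(y + 6)² = 764 + 1936 + 900 = 3600
Dividing both sides by 3600: (x + 11)²/225 + (y + 6)²/144 = 1
Ellipse, center (-11, -6), major axis horizontal; a² = 225, b² = 144.
a = 15. Vertices at (h ± a, k).

(-26, -6) and (4, -6)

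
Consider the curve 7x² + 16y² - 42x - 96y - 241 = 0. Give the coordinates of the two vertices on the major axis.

(-5, 3) and (11, 3)

7(x² - 6x) + 16(y² - 6y) = 241
7(x - 3)² + 16(y - 3)² = 241 + 63 + 144 = 448
Divide by 448: (x - 3)²/64 + (y - 3)²/28 = 1
Ellipse, center (3, 3), major axis horizontal; a² = 64, b² = 28.
a = 8. Vertices at (h ± a, k).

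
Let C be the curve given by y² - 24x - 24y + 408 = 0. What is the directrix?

Only y is squared. Complete the square in y: (y - 12)² = 24(x - 11).
Vertex (11, 12); 4p = 24 so p = 6. Opens right.
Directrix is the vertical line x = h − p = 11 − (6) = 5.

x = 5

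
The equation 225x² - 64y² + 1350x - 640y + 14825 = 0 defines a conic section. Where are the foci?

Rearranging, 225(x² + 6x) -64(y² + 10y) = -14825.
Complete the square: 225(x + 3)² -64(y + 5)² = -14825 + 2025 - 1600 = -14400
Divide through by -14400 to get (y + 5)²/225 - (x + 3)²/64 = 1.
Hyperbola, center (-3, -5), transverse axis vertical; a² = 225, b² = 64.
c² = a² + b² = 225 + 64 = 289, so c = 17.
Foci lie on the vertical axis through the center: (h, k ± c).

(-3, -22) and (-3, 12)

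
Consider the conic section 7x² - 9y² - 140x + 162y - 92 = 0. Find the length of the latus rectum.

Group the x- and y-terms: 7(x² - 20x) -9(y² - 18y) = 92
7(x - 10)² -9(y - 9)² = 92 + 700 - 729 = 63
Divide through by 63 to get (x - 10)²/9 - (y - 9)²/7 = 1.
Hyperbola, center (10, 9), transverse axis horizontal; a² = 9, b² = 7.
Latus rectum length = 2b²/a = 2·7/3 = 14/3.

14/3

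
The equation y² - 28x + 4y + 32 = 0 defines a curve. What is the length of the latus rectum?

28

Only y is squared. Complete the square in y: (y + 2)² = 28(x - 1).
Vertex (1, -2); 4p = 28 so p = 7. Opens right.
Latus rectum length = |4p| = 28.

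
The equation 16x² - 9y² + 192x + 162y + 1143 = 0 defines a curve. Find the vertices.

(-6, -3) and (-6, 21)

Collect terms: 16(x² + 12x) -9(y² - 18y) = -1143
Completing the square gives 16(x + 6)² -9(y - 9)² = -1143 + 576 - 729 = -1296.
Divide by -1296: (y - 9)²/144 - (x + 6)²/81 = 1
Hyperbola, center (-6, 9), transverse axis vertical; a² = 144, b² = 81.
a = 12. Vertices at (h, k ± a).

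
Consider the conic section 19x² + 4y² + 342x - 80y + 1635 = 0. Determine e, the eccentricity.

e = √285/19

Collect terms: 19(x² + 18x) + 4(y² - 20y) = -1635
Completing the square gives 19(x + 9)² + 4(y - 10)² = -1635 + 1539 + 400 = 304.
Divide by 304: (x + 9)²/16 + (y - 10)²/76 = 1
Ellipse, center (-9, 10), major axis vertical; a² = 76, b² = 16.
c² = a² - b² = 60, so c = 2√15.
e = c/a = 2√15/2√19 = √285/19.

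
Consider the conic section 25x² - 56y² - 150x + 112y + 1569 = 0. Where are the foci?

Group the x- and y-terms: 25(x² - 6x) -56(y² - 2y) = -1569
25(x - 3)² -56(y - 1)² = -1569 + 225 - 56 = -1400
Divide by -1400: (y - 1)²/25 - (x - 3)²/56 = 1
Hyperbola, center (3, 1), transverse axis vertical; a² = 25, b² = 56.
c² = a² + b² = 25 + 56 = 81, so c = 9.
Foci lie on the vertical axis through the center: (h, k ± c).

(3, -8) and (3, 10)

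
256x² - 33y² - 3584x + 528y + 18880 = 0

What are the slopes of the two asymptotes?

16√33/33 and -16√33/33

Rearranging, 256(x² - 14x) -33(y² - 16y) = -18880.
Complete the square: 256(x - 7)² -33(y - 8)² = -18880 + 12544 - 2112 = -8448
Divide through by -8448 to get (y - 8)²/256 - (x - 7)²/33 = 1.
Hyperbola, center (7, 8), transverse axis vertical; a² = 256, b² = 33.
For a vertical hyperbola the asymptotes have slope ±a/b.
Here that is ±16/√33 = ±16√33/33.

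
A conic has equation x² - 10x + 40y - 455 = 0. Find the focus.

Only x is squared. Complete the square in x: (x - 5)² = -40(y - 12).
Vertex (5, 12); 4p = -40 so p = -10. Opens down.
Focus is p units from the vertex along the axis: (h, k + p).

(5, 2)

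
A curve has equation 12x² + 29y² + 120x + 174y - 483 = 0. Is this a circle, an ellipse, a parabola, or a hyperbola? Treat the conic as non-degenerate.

ellipse

No xy term. Coefficients of x² and y² are A = 12, C = 29.
A and C have the same sign but A ≠ C ⇒ ellipse.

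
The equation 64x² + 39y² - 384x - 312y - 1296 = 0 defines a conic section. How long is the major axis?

16

Collect terms: 64(x² - 6x) + 39(y² - 8y) = 1296
Completing the square gives 64(x - 3)² + 39(y - 4)² = 1296 + 576 + 624 = 2496.
Dividing both sides by 2496: (x - 3)²/39 + (y - 4)²/64 = 1
Ellipse, center (3, 4), major axis vertical; a² = 64, b² = 39.
a² = 64 so a = 8; the major axis has length 2a = 16.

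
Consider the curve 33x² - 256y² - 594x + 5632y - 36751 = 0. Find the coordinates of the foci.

(-8, 11) and (26, 11)

Group: 33(x² - 18x) -256(y² - 22y) = 36751
33(x - 9)² -256(y - 11)² = 36751 + 2673 - 30976 = 8448
Divide by 8448: (x - 9)²/256 - (y - 11)²/33 = 1
Hyperbola, center (9, 11), transverse axis horizontal; a² = 256, b² = 33.
c² = a² + b² = 256 + 33 = 289, so c = 17.
Foci lie on the horizontal axis through the center: (h ± c, k).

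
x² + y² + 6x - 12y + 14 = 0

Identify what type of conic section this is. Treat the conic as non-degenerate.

No xy term. Coefficients of x² and y² are A = 1, C = 1.
A = C (same sign) ⇒ circle.

circle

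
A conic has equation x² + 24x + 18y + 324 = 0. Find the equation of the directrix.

y = -11/2

Only x is squared. Complete the square in x: (x + 12)² = -18(y + 10).
Vertex (-12, -10); 4p = -18 so p = -9/2. Opens down.
Directrix is the horizontal line y = k − p = -10 − (-9/2) = -11/2.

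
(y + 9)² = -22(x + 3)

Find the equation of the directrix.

x = 5/2

Vertex (-3, -9); 4p = -22 so p = -11/2. Opens left.
Directrix is the vertical line x = h − p = -3 − (-11/2) = 5/2.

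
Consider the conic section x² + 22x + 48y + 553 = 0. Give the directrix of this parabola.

Only x is squared. Complete the square in x: (x + 11)² = -48(y + 9).
Vertex (-11, -9); 4p = -48 so p = -12. Opens down.
Directrix is the horizontal line y = k − p = -9 − (-12) = 3.

y = 3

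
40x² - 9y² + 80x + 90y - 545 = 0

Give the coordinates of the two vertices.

(-4, 5) and (2, 5)

Collect terms: 40(x² + 2x) -9(y² - 10y) = 545
Completing the square gives 40(x + 1)² -9(y - 5)² = 545 + 40 - 225 = 360.
Dividing both sides by 360: (x + 1)²/9 - (y - 5)²/40 = 1
Hyperbola, center (-1, 5), transverse axis horizontal; a² = 9, b² = 40.
a = 3. Vertices at (h ± a, k).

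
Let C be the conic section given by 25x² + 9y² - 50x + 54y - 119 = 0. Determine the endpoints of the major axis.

(1, -8) and (1, 2)

Group the x- and y-terms: 25(x² - 2x) + 9(y² + 6y) = 119
Completing the square gives 25(x - 1)² + 9(y + 3)² = 119 + 25 + 81 = 225.
Dividing both sides by 225: (x - 1)²/9 + (y + 3)²/25 = 1
Ellipse, center (1, -3), major axis vertical; a² = 25, b² = 9.
a = 5. Vertices at (h, k ± a).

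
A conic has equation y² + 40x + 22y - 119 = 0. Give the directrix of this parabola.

x = 16

Only y is squared. Complete the square in y: (y + 11)² = -40(x - 6).
Vertex (6, -11); 4p = -40 so p = -10. Opens left.
Directrix is the vertical line x = h − p = 6 − (-10) = 16.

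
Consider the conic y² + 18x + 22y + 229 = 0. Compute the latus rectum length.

Only y is squared. Complete the square in y: (y + 11)² = -18(x + 6).
Vertex (-6, -11); 4p = -18 so p = -9/2. Opens left.
Latus rectum length = |4p| = 18.

18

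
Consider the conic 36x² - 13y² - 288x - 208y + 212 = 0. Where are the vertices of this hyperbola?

Collect terms: 36(x² - 8x) -13(y² + 16y) = -212
Complete the square in x and y: 36(x - 4)² -13(y + 8)² = -212 + 576 - 832 = -468
Divide through by -468 to get (y + 8)²/36 - (x - 4)²/13 = 1.
Hyperbola, center (4, -8), transverse axis vertical; a² = 36, b² = 13.
a = 6. Vertices at (h, k ± a).

(4, -14) and (4, -2)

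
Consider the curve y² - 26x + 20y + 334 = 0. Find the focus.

Only y is squared. Complete the square in y: (y + 10)² = 26(x - 9).
Vertex (9, -10); 4p = 26 so p = 13/2. Opens right.
Focus is p units from the vertex along the axis: (h + p, k).

(31/2, -10)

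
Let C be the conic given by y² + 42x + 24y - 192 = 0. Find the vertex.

Only y is squared. Complete the square in y: (y + 12)² = -42(x - 8).
Vertex (8, -12); 4p = -42 so p = -21/2. Opens left.

(8, -12)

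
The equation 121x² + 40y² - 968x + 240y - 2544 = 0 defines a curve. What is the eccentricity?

Collect terms: 121(x² - 8x) + 40(y² + 6y) = 2544
Complete the square in x and y: 121(x - 4)² + 40(y + 3)² = 2544 + 1936 + 360 = 4840
Divide by 4840: (x - 4)²/40 + (y + 3)²/121 = 1
Ellipse, center (4, -3), major axis vertical; a² = 121, b² = 40.
c² = a² - b² = 81, so c = 9.
e = c/a = 9/11.

e = 9/11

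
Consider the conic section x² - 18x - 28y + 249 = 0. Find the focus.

(9, 13)

Only x is squared. Complete the square in x: (x - 9)² = 28(y - 6).
Vertex (9, 6); 4p = 28 so p = 7. Opens up.
Focus is p units from the vertex along the axis: (h, k + p).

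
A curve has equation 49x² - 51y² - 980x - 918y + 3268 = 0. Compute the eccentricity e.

Collect terms: 49(x² - 20x) -51(y² + 18y) = -3268
Complete the square in x and y: 49(x - 10)² -51(y + 9)² = -3268 + 4900 - 4131 = -2499
Divide by -2499: (y + 9)²/49 - (x - 10)²/51 = 1
Hyperbola, center (10, -9), transverse axis vertical; a² = 49, b² = 51.
c² = a² + b² = 100, so c = 10.
e = c/a = 10/7.

e = 10/7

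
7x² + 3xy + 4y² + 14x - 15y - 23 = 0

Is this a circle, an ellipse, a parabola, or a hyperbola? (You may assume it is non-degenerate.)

ellipse

A = 7, B = 3, C = 4.
Discriminant B² − 4AC = 3² − 4·7·4 = -103.
B² − 4AC < 0 ⇒ ellipse.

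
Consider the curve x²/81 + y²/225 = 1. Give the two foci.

(0, -12) and (0, 12)

Center (0, 0). The larger denominator 225 sits under the y-term, so the major axis is vertical; a² = 225, b² = 81.
c² = a² - b² = 225 - 81 = 144, so c = 12.
Foci lie on the vertical axis through the center: (h, k ± c).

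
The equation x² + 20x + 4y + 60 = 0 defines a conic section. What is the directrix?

y = 11

Only x is squared. Complete the square in x: (x + 10)² = -4(y - 10).
Vertex (-10, 10); 4p = -4 so p = -1. Opens down.
Directrix is the horizontal line y = k − p = 10 − (-1) = 11.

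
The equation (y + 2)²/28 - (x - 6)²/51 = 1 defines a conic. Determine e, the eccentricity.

e = √553/14

Center (6, -2). The positive term is the y-term, so the transverse axis is vertical; a² = 28, b² = 51.
c² = a² + b² = 79, so c = √79.
e = c/a = √79/2√7 = √553/14.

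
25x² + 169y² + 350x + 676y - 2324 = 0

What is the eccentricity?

e = 12/13

Rearranging, 25(x² + 14x) + 169(y² + 4y) = 2324.
25(x + 7)² + 169(y + 2)² = 2324 + 1225 + 676 = 4225
Divide by 4225: (x + 7)²/169 + (y + 2)²/25 = 1
Ellipse, center (-7, -2), major axis horizontal; a² = 169, b² = 25.
c² = a² - b² = 144, so c = 12.
e = c/a = 12/13.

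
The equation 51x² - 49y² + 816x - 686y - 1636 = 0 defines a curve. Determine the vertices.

(-15, -7) and (-1, -7)

Group the x- and y-terms: 51(x² + 16x) -49(y² + 14y) = 1636
Complete the square in x and y: 51(x + 8)² -49(y + 7)² = 1636 + 3264 - 2401 = 2499
Divide through by 2499 to get (x + 8)²/49 - (y + 7)²/51 = 1.
Hyperbola, center (-8, -7), transverse axis horizontal; a² = 49, b² = 51.
a = 7. Vertices at (h ± a, k).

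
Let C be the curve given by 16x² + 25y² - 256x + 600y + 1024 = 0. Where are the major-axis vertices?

Rearranging, 16(x² - 16x) + 25(y² + 24y) = -1024.
Completing the square gives 16(x - 8)² + 25(y + 12)² = -1024 + 1024 + 3600 = 3600.
Dividing both sides by 3600: (x - 8)²/225 + (y + 12)²/144 = 1
Ellipse, center (8, -12), major axis horizontal; a² = 225, b² = 144.
a = 15. Vertices at (h ± a, k).

(-7, -12) and (23, -12)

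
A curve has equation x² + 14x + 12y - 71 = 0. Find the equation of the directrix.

Only x is squared. Complete the square in x: (x + 7)² = -12(y - 10).
Vertex (-7, 10); 4p = -12 so p = -3. Opens down.
Directrix is the horizontal line y = k − p = 10 − (-3) = 13.

y = 13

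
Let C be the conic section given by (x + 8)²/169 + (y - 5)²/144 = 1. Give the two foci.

Center (-8, 5). The larger denominator 169 sits under the x-term, so the major axis is horizontal; a² = 169, b² = 144.
c² = a² - b² = 169 - 144 = 25, so c = 5.
Foci lie on the horizontal axis through the center: (h ± c, k).

(-13, 5) and (-3, 5)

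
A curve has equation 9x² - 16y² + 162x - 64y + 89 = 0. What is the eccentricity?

e = 5/4

9(x² + 18x) -16(y² + 4y) = -89
9(x + 9)² -16(y + 2)² = -89 + 729 - 64 = 576
Dividing both sides by 576: (x + 9)²/64 - (y + 2)²/36 = 1
Hyperbola, center (-9, -2), transverse axis horizontal; a² = 64, b² = 36.
c² = a² + b² = 100, so c = 10.
e = c/a = 10/8 = 5/4.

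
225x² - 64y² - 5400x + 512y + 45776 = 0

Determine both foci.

(12, -13) and (12, 21)

225(x² - 24x) -64(y² - 8y) = -45776
Completing the square gives 225(x - 12)² -64(y - 4)² = -45776 + 32400 - 1024 = -14400.
Divide by -14400: (y - 4)²/225 - (x - 12)²/64 = 1
Hyperbola, center (12, 4), transverse axis vertical; a² = 225, b² = 64.
c² = a² + b² = 225 + 64 = 289, so c = 17.
Foci lie on the vertical axis through the center: (h, k ± c).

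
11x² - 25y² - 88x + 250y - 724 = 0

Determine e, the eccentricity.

Group the x- and y-terms: 11(x² - 8x) -25(y² - 10y) = 724
Completing the square gives 11(x - 4)² -25(y - 5)² = 724 + 176 - 625 = 275.
Divide by 275: (x - 4)²/25 - (y - 5)²/11 = 1
Hyperbola, center (4, 5), transverse axis horizontal; a² = 25, b² = 11.
c² = a² + b² = 36, so c = 6.
e = c/a = 6/5.

e = 6/5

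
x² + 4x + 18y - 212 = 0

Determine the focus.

(-2, 15/2)

Only x is squared. Complete the square in x: (x + 2)² = -18(y - 12).
Vertex (-2, 12); 4p = -18 so p = -9/2. Opens down.
Focus is p units from the vertex along the axis: (h, k + p).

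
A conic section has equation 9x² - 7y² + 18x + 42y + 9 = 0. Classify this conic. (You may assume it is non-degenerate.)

hyperbola

No xy term. Coefficients of x² and y² are A = 9, C = -7.
A and C have opposite signs ⇒ hyperbola.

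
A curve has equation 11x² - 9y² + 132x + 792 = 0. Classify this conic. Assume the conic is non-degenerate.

No xy term. Coefficients of x² and y² are A = 11, C = -9.
A and C have opposite signs ⇒ hyperbola.

hyperbola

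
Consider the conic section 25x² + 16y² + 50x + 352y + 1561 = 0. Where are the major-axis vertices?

(-1, -16) and (-1, -6)

Group the x- and y-terms: 25(x² + 2x) + 16(y² + 22y) = -1561
25(x + 1)² + 16(y + 11)² = -1561 + 25 + 1936 = 400
Divide through by 400 to get (x + 1)²/16 + (y + 11)²/25 = 1.
Ellipse, center (-1, -11), major axis vertical; a² = 25, b² = 16.
a = 5. Vertices at (h, k ± a).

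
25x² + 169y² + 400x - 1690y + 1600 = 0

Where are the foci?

Collect terms: 25(x² + 16x) + 169(y² - 10y) = -1600
Complete the square: 25(x + 8)² + 169(y - 5)² = -1600 + 1600 + 4225 = 4225
Dividing both sides by 4225: (x + 8)²/169 + (y - 5)²/25 = 1
Ellipse, center (-8, 5), major axis horizontal; a² = 169, b² = 25.
c² = a² - b² = 169 - 25 = 144, so c = 12.
Foci lie on the horizontal axis through the center: (h ± c, k).

(-20, 5) and (4, 5)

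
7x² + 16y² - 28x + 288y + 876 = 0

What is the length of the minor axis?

4√7

7(x² - 4x) + 16(y² + 18y) = -876
7(x - 2)² + 16(y + 9)² = -876 + 28 + 1296 = 448
Divide through by 448 to get (x - 2)²/64 + (y + 9)²/28 = 1.
Ellipse, center (2, -9), major axis horizontal; a² = 64, b² = 28.
b² = 28 so b = 2√7; the minor axis has length 2b = 4√7.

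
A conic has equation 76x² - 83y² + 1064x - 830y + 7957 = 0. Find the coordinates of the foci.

76(x² + 14x) -83(y² + 10y) = -7957
76(x + 7)² -83(y + 5)² = -7957 + 3724 - 2075 = -6308
Divide by -6308: (y + 5)²/76 - (x + 7)²/83 = 1
Hyperbola, center (-7, -5), transverse axis vertical; a² = 76, b² = 83.
c² = a² + b² = 76 + 83 = 159, so c = √159.
Foci lie on the vertical axis through the center: (h, k ± c).

(-7, -5 - √159) and (-7, -5 + √159)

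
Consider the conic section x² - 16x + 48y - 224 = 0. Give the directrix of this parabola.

Only x is squared. Complete the square in x: (x - 8)² = -48(y - 6).
Vertex (8, 6); 4p = -48 so p = -12. Opens down.
Directrix is the horizontal line y = k − p = 6 − (-12) = 18.

y = 18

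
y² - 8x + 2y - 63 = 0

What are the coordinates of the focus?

Only y is squared. Complete the square in y: (y + 1)² = 8(x + 8).
Vertex (-8, -1); 4p = 8 so p = 2. Opens right.
Focus is p units from the vertex along the axis: (h + p, k).

(-6, -1)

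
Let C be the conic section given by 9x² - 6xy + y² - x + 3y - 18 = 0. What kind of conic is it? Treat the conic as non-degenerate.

parabola

A = 9, B = -6, C = 1.
Discriminant B² − 4AC = (-6)² − 4·9·1 = 0.
B² − 4AC = 0 ⇒ parabola.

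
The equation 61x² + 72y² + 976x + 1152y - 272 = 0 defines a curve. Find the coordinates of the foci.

(-8 - √22, -8) and (-8 + √22, -8)

61(x² + 16x) + 72(y² + 16y) = 272
Complete the square: 61(x + 8)² + 72(y + 8)² = 272 + 3904 + 4608 = 8784
Dividing both sides by 8784: (x + 8)²/144 + (y + 8)²/122 = 1
Ellipse, center (-8, -8), major axis horizontal; a² = 144, b² = 122.
c² = a² - b² = 144 - 122 = 22, so c = √22.
Foci lie on the horizontal axis through the center: (h ± c, k).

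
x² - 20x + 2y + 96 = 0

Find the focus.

(10, 3/2)

Only x is squared. Complete the square in x: (x - 10)² = -2(y - 2).
Vertex (10, 2); 4p = -2 so p = -1/2. Opens down.
Focus is p units from the vertex along the axis: (h, k + p).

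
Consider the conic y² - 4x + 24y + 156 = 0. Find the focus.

Only y is squared. Complete the square in y: (y + 12)² = 4(x - 3).
Vertex (3, -12); 4p = 4 so p = 1. Opens right.
Focus is p units from the vertex along the axis: (h + p, k).

(4, -12)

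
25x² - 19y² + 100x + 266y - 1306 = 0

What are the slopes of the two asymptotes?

5√19/19 and -5√19/19

25(x² + 4x) -19(y² - 14y) = 1306
25(x + 2)² -19(y - 7)² = 1306 + 100 - 931 = 475
Divide through by 475 to get (x + 2)²/19 - (y - 7)²/25 = 1.
Hyperbola, center (-2, 7), transverse axis horizontal; a² = 19, b² = 25.
For a horizontal hyperbola the asymptotes have slope ±b/a.
Here that is ±5/√19 = ±5√19/19.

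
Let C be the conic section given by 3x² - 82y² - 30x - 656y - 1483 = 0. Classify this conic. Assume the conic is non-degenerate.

No xy term. Coefficients of x² and y² are A = 3, C = -82.
A and C have opposite signs ⇒ hyperbola.

hyperbola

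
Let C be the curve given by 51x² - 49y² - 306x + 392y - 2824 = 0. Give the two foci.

Group the x- and y-terms: 51(x² - 6x) -49(y² - 8y) = 2824
51(x - 3)² -49(y - 4)² = 2824 + 459 - 784 = 2499
Divide through by 2499 to get (x - 3)²/49 - (y - 4)²/51 = 1.
Hyperbola, center (3, 4), transverse axis horizontal; a² = 49, b² = 51.
c² = a² + b² = 49 + 51 = 100, so c = 10.
Foci lie on the horizontal axis through the center: (h ± c, k).

(-7, 4) and (13, 4)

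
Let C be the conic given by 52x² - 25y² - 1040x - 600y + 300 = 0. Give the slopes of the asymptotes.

2√13/5 and -2√13/5

Collect terms: 52(x² - 20x) -25(y² + 24y) = -300
Completing the square gives 52(x - 10)² -25(y + 12)² = -300 + 5200 - 3600 = 1300.
Dividing both sides by 1300: (x - 10)²/25 - (y + 12)²/52 = 1
Hyperbola, center (10, -12), transverse axis horizontal; a² = 25, b² = 52.
For a horizontal hyperbola the asymptotes have slope ±b/a.
Here that is ±2√13/5.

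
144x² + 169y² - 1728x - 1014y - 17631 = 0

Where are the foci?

Rearranging, 144(x² - 12x) + 169(y² - 6y) = 17631.
Complete the square: 144(x - 6)² + 169(y - 3)² = 17631 + 5184 + 1521 = 24336
Divide through by 24336 to get (x - 6)²/169 + (y - 3)²/144 = 1.
Ellipse, center (6, 3), major axis horizontal; a² = 169, b² = 144.
c² = a² - b² = 169 - 144 = 25, so c = 5.
Foci lie on the horizontal axis through the center: (h ± c, k).

(1, 3) and (11, 3)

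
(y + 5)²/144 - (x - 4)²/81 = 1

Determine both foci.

(4, -20) and (4, 10)

Center (4, -5). The positive term is the y-term, so the transverse axis is vertical; a² = 144, b² = 81.
c² = a² + b² = 144 + 81 = 225, so c = 15.
Foci lie on the vertical axis through the center: (h, k ± c).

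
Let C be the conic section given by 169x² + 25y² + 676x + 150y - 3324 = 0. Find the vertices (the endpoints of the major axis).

Group the x- and y-terms: 169(x² + 4x) + 25(y² + 6y) = 3324
169(x + 2)² + 25(y + 3)² = 3324 + 676 + 225 = 4225
Divide by 4225: (x + 2)²/25 + (y + 3)²/169 = 1
Ellipse, center (-2, -3), major axis vertical; a² = 169, b² = 25.
a = 13. Vertices at (h, k ± a).

(-2, -16) and (-2, 10)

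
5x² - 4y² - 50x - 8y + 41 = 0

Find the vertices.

Group the x- and y-terms: 5(x² - 10x) -4(y² + 2y) = -41
Complete the square in x and y: 5(x - 5)² -4(y + 1)² = -41 + 125 - 4 = 80
Divide by 80: (x - 5)²/16 - (y + 1)²/20 = 1
Hyperbola, center (5, -1), transverse axis horizontal; a² = 16, b² = 20.
a = 4. Vertices at (h ± a, k).

(1, -1) and (9, -1)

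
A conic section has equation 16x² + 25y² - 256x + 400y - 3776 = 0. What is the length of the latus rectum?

16(x² - 16x) + 25(y² + 16y) = 3776
Completing the square gives 16(x - 8)² + 25(y + 8)² = 3776 + 1024 + 1600 = 6400.
Divide through by 6400 to get (x - 8)²/400 + (y + 8)²/256 = 1.
Ellipse, center (8, -8), major axis horizontal; a² = 400, b² = 256.
Latus rectum length = 2b²/a = 2·256/20 = 128/5.

128/5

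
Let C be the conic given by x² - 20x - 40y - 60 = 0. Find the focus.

Only x is squared. Complete the square in x: (x - 10)² = 40(y + 4).
Vertex (10, -4); 4p = 40 so p = 10. Opens up.
Focus is p units from the vertex along the axis: (h, k + p).

(10, 6)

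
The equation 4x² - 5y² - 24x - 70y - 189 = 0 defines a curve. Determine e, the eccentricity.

e = 3/2

4(x² - 6x) -5(y² + 14y) = 189
Completing the square gives 4(x - 3)² -5(y + 7)² = 189 + 36 - 245 = -20.
Dividing both sides by -20: (y + 7)²/4 - (x - 3)²/5 = 1
Hyperbola, center (3, -7), transverse axis vertical; a² = 4, b² = 5.
c² = a² + b² = 9, so c = 3.
e = c/a = 3/2.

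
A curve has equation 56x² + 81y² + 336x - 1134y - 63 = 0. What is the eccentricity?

Rearranging, 56(x² + 6x) + 81(y² - 14y) = 63.
Complete the square: 56(x + 3)² + 81(y - 7)² = 63 + 504 + 3969 = 4536
Dividing both sides by 4536: (x + 3)²/81 + (y - 7)²/56 = 1
Ellipse, center (-3, 7), major axis horizontal; a² = 81, b² = 56.
c² = a² - b² = 25, so c = 5.
e = c/a = 5/9.

e = 5/9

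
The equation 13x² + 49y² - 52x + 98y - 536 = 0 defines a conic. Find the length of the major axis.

Group: 13(x² - 4x) + 49(y² + 2y) = 536
13(x - 2)² + 49(y + 1)² = 536 + 52 + 49 = 637
Divide through by 637 to get (x - 2)²/49 + (y + 1)²/13 = 1.
Ellipse, center (2, -1), major axis horizontal; a² = 49, b² = 13.
a² = 49 so a = 7; the major axis has length 2a = 14.

14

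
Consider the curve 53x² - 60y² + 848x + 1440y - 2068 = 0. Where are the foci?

(-8, 12 - √113) and (-8, 12 + √113)

Group: 53(x² + 16x) -60(y² - 24y) = 2068
53(x + 8)² -60(y - 12)² = 2068 + 3392 - 8640 = -3180
Divide by -3180: (y - 12)²/53 - (x + 8)²/60 = 1
Hyperbola, center (-8, 12), transverse axis vertical; a² = 53, b² = 60.
c² = a² + b² = 53 + 60 = 113, so c = √113.
Foci lie on the vertical axis through the center: (h, k ± c).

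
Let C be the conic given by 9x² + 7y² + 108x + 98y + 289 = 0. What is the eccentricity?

e = √2/3

Group: 9(x² + 12x) + 7(y² + 14y) = -289
Completing the square gives 9(x + 6)² + 7(y + 7)² = -289 + 324 + 343 = 378.
Divide through by 378 to get (x + 6)²/42 + (y + 7)²/54 = 1.
Ellipse, center (-6, -7), major axis vertical; a² = 54, b² = 42.
c² = a² - b² = 12, so c = 2√3.
e = c/a = 2√3/3√6 = √2/3.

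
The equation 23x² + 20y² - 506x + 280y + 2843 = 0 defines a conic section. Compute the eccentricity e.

Rearranging, 23(x² - 22x) + 20(y² + 14y) = -2843.
Complete the square in x and y: 23(x - 11)² + 20(y + 7)² = -2843 + 2783 + 980 = 920
Divide by 920: (x - 11)²/40 + (y + 7)²/46 = 1
Ellipse, center (11, -7), major axis vertical; a² = 46, b² = 40.
c² = a² - b² = 6, so c = √6.
e = c/a = √6/√46 = √69/23.

e = √69/23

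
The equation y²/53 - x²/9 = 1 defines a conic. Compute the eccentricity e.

Center (0, 0). The positive term is the y-term, so the transverse axis is vertical; a² = 53, b² = 9.
c² = a² + b² = 62, so c = √62.
e = c/a = √62/√53 = √3286/53.

e = √3286/53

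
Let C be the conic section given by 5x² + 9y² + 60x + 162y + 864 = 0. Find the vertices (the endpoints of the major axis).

Rearranging, 5(x² + 12x) + 9(y² + 18y) = -864.
5(x + 6)² + 9(y + 9)² = -864 + 180 + 729 = 45
Divide by 45: (x + 6)²/9 + (y + 9)²/5 = 1
Ellipse, center (-6, -9), major axis horizontal; a² = 9, b² = 5.
a = 3. Vertices at (h ± a, k).

(-9, -9) and (-3, -9)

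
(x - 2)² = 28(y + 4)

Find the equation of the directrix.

Vertex (2, -4); 4p = 28 so p = 7. Opens up.
Directrix is the horizontal line y = k − p = -4 − (7) = -11.

y = -11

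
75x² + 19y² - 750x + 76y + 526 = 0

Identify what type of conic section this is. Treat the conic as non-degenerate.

No xy term. Coefficients of x² and y² are A = 75, C = 19.
A and C have the same sign but A ≠ C ⇒ ellipse.

ellipse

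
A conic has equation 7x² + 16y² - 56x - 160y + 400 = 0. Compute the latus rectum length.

7(x² - 8x) + 16(y² - 10y) = -400
Completing the square gives 7(x - 4)² + 16(y - 5)² = -400 + 112 + 400 = 112.
Divide through by 112 to get (x - 4)²/16 + (y - 5)²/7 = 1.
Ellipse, center (4, 5), major axis horizontal; a² = 16, b² = 7.
Latus rectum length = 2b²/a = 2·7/4 = 7/2.

7/2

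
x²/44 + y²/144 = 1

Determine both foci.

Center (0, 0). The larger denominator 144 sits under the y-term, so the major axis is vertical; a² = 144, b² = 44.
c² = a² - b² = 144 - 44 = 100, so c = 10.
Foci lie on the vertical axis through the center: (h, k ± c).

(0, -10) and (0, 10)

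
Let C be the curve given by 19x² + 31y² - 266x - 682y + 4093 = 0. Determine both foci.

(7 - 2√3, 11) and (7 + 2√3, 11)

Rearranging, 19(x² - 14x) + 31(y² - 22y) = -4093.
19(x - 7)² + 31(y - 11)² = -4093 + 931 + 3751 = 589
Divide through by 589 to get (x - 7)²/31 + (y - 11)²/19 = 1.
Ellipse, center (7, 11), major axis horizontal; a² = 31, b² = 19.
c² = a² - b² = 31 - 19 = 12, so c = 2√3.
Foci lie on the horizontal axis through the center: (h ± c, k).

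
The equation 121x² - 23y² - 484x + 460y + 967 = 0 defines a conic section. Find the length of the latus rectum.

Group: 121(x² - 4x) -23(y² - 20y) = -967
121(x - 2)² -23(y - 10)² = -967 + 484 - 2300 = -2783
Divide by -2783: (y - 10)²/121 - (x - 2)²/23 = 1
Hyperbola, center (2, 10), transverse axis vertical; a² = 121, b² = 23.
Latus rectum length = 2b²/a = 2·23/11 = 46/11.

46/11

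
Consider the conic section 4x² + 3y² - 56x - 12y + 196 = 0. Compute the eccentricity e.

e = 1/2

Group: 4(x² - 14x) + 3(y² - 4y) = -196
Complete the square in x and y: 4(x - 7)² + 3(y - 2)² = -196 + 196 + 12 = 12
Divide through by 12 to get (x - 7)²/3 + (y - 2)²/4 = 1.
Ellipse, center (7, 2), major axis vertical; a² = 4, b² = 3.
c² = a² - b² = 1, so c = 1.
e = c/a = 1/2.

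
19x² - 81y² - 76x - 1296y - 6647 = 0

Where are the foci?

Collect terms: 19(x² - 4x) -81(y² + 16y) = 6647
Complete the square in x and y: 19(x - 2)² -81(y + 8)² = 6647 + 76 - 5184 = 1539
Dividing both sides by 1539: (x - 2)²/81 - (y + 8)²/19 = 1
Hyperbola, center (2, -8), transverse axis horizontal; a² = 81, b² = 19.
c² = a² + b² = 81 + 19 = 100, so c = 10.
Foci lie on the horizontal axis through the center: (h ± c, k).

(-8, -8) and (12, -8)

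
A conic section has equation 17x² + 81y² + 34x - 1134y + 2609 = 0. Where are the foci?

(-9, 7) and (7, 7)

Group: 17(x² + 2x) + 81(y² - 14y) = -2609
Complete the square: 17(x + 1)² + 81(y - 7)² = -2609 + 17 + 3969 = 1377
Dividing both sides by 1377: (x + 1)²/81 + (y - 7)²/17 = 1
Ellipse, center (-1, 7), major axis horizontal; a² = 81, b² = 17.
c² = a² - b² = 81 - 17 = 64, so c = 8.
Foci lie on the horizontal axis through the center: (h ± c, k).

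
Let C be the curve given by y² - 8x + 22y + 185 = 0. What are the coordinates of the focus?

(10, -11)

Only y is squared. Complete the square in y: (y + 11)² = 8(x - 8).
Vertex (8, -11); 4p = 8 so p = 2. Opens right.
Focus is p units from the vertex along the axis: (h + p, k).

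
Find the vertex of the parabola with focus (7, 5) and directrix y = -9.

The vertex is the midpoint between the focus and the directrix along the axis of symmetry.
Axis is vertical (directrix is horizontal). Vertex y-coordinate = (5 + (-9))/2 = -2; x-coordinate = 7.

(7, -2)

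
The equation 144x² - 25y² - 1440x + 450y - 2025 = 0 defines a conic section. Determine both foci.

(-8, 9) and (18, 9)

Rearranging, 144(x² - 10x) -25(y² - 18y) = 2025.
Completing the square gives 144(x - 5)² -25(y - 9)² = 2025 + 3600 - 2025 = 3600.
Dividing both sides by 3600: (x - 5)²/25 - (y - 9)²/144 = 1
Hyperbola, center (5, 9), transverse axis horizontal; a² = 25, b² = 144.
c² = a² + b² = 25 + 144 = 169, so c = 13.
Foci lie on the horizontal axis through the center: (h ± c, k).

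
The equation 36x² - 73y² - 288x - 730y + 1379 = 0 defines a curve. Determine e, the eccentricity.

e = √109/6

Rearranging, 36(x² - 8x) -73(y² + 10y) = -1379.
Complete the square: 36(x - 4)² -73(y + 5)² = -1379 + 576 - 1825 = -2628
Divide by -2628: (y + 5)²/36 - (x - 4)²/73 = 1
Hyperbola, center (4, -5), transverse axis vertical; a² = 36, b² = 73.
c² = a² + b² = 109, so c = √109.
e = c/a = √109/6.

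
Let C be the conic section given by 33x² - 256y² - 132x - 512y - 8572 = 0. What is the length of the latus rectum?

33/8

Rearranging, 33(x² - 4x) -256(y² + 2y) = 8572.
Complete the square: 33(x - 2)² -256(y + 1)² = 8572 + 132 - 256 = 8448
Dividing both sides by 8448: (x - 2)²/256 - (y + 1)²/33 = 1
Hyperbola, center (2, -1), transverse axis horizontal; a² = 256, b² = 33.
Latus rectum length = 2b²/a = 2·33/16 = 33/8.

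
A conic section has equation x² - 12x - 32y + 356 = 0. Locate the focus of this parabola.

Only x is squared. Complete the square in x: (x - 6)² = 32(y - 10).
Vertex (6, 10); 4p = 32 so p = 8. Opens up.
Focus is p units from the vertex along the axis: (h, k + p).

(6, 18)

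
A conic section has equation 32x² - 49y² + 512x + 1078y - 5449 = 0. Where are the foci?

Collect terms: 32(x² + 16x) -49(y² - 22y) = 5449
Completing the square gives 32(x + 8)² -49(y - 11)² = 5449 + 2048 - 5929 = 1568.
Divide by 1568: (x + 8)²/49 - (y - 11)²/32 = 1
Hyperbola, center (-8, 11), transverse axis horizontal; a² = 49, b² = 32.
c² = a² + b² = 49 + 32 = 81, so c = 9.
Foci lie on the horizontal axis through the center: (h ± c, k).

(-17, 11) and (1, 11)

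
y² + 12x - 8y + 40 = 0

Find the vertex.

(-2, 4)

Only y is squared. Complete the square in y: (y - 4)² = -12(x + 2).
Vertex (-2, 4); 4p = -12 so p = -3. Opens left.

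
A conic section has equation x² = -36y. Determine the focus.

Vertex (0, 0); 4p = -36 so p = -9. Opens down.
Focus is p units from the vertex along the axis: (h, k + p).

(0, -9)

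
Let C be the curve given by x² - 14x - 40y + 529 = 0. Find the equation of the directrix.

Only x is squared. Complete the square in x: (x - 7)² = 40(y - 12).
Vertex (7, 12); 4p = 40 so p = 10. Opens up.
Directrix is the horizontal line y = k − p = 12 − (10) = 2.

y = 2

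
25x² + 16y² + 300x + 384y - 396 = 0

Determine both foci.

Group the x- and y-terms: 25(x² + 12x) + 16(y² + 24y) = 396
Complete the square: 25(x + 6)² + 16(y + 12)² = 396 + 900 + 2304 = 3600
Divide through by 3600 to get (x + 6)²/144 + (y + 12)²/225 = 1.
Ellipse, center (-6, -12), major axis vertical; a² = 225, b² = 144.
c² = a² - b² = 225 - 144 = 81, so c = 9.
Foci lie on the vertical axis through the center: (h, k ± c).

(-6, -21) and (-6, -3)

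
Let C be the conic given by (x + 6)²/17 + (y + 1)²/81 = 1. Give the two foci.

(-6, -9) and (-6, 7)

Center (-6, -1). The larger denominator 81 sits under the y-term, so the major axis is vertical; a² = 81, b² = 17.
c² = a² - b² = 81 - 17 = 64, so c = 8.
Foci lie on the vertical axis through the center: (h, k ± c).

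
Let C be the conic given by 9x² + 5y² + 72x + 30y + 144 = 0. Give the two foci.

(-4, -5) and (-4, -1)

Group the x- and y-terms: 9(x² + 8x) + 5(y² + 6y) = -144
Complete the square: 9(x + 4)² + 5(y + 3)² = -144 + 144 + 45 = 45
Divide by 45: (x + 4)²/5 + (y + 3)²/9 = 1
Ellipse, center (-4, -3), major axis vertical; a² = 9, b² = 5.
c² = a² - b² = 9 - 5 = 4, so c = 2.
Foci lie on the vertical axis through the center: (h, k ± c).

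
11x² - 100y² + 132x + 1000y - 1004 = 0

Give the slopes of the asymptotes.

√11/10 and -√11/10

Group the x- and y-terms: 11(x² + 12x) -100(y² - 10y) = 1004
Complete the square: 11(x + 6)² -100(y - 5)² = 1004 + 396 - 2500 = -1100
Divide through by -1100 to get (y - 5)²/11 - (x + 6)²/100 = 1.
Hyperbola, center (-6, 5), transverse axis vertical; a² = 11, b² = 100.
For a vertical hyperbola the asymptotes have slope ±a/b.
Here that is ±√11/10.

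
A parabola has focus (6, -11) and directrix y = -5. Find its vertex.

(6, -8)

The vertex is the midpoint between the focus and the directrix along the axis of symmetry.
Axis is vertical (directrix is horizontal). Vertex y-coordinate = (-11 + (-5))/2 = -8; x-coordinate = 6.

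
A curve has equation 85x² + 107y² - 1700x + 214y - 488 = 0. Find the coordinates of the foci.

Group: 85(x² - 20x) + 107(y² + 2y) = 488
85(x - 10)² + 107(y + 1)² = 488 + 8500 + 107 = 9095
Dividing both sides by 9095: (x - 10)²/107 + (y + 1)²/85 = 1
Ellipse, center (10, -1), major axis horizontal; a² = 107, b² = 85.
c² = a² - b² = 107 - 85 = 22, so c = √22.
Foci lie on the horizontal axis through the center: (h ± c, k).

(10 - √22, -1) and (10 + √22, -1)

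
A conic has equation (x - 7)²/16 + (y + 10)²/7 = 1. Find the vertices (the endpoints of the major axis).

Center (7, -10). The larger denominator 16 sits under the x-term, so the major axis is horizontal; a² = 16, b² = 7.
a = 4. Vertices at (h ± a, k).

(3, -10) and (11, -10)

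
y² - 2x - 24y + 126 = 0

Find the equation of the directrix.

x = -19/2

Only y is squared. Complete the square in y: (y - 12)² = 2(x + 9).
Vertex (-9, 12); 4p = 2 so p = 1/2. Opens right.
Directrix is the vertical line x = h − p = -9 − (1/2) = -19/2.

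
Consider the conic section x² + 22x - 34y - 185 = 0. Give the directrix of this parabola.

y = -35/2

Only x is squared. Complete the square in x: (x + 11)² = 34(y + 9).
Vertex (-11, -9); 4p = 34 so p = 17/2. Opens up.
Directrix is the horizontal line y = k − p = -9 − (17/2) = -35/2.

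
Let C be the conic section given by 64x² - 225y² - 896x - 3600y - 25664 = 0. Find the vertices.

Group the x- and y-terms: 64(x² - 14x) -225(y² + 16y) = 25664
Complete the square in x and y: 64(x - 7)² -225(y + 8)² = 25664 + 3136 - 14400 = 14400
Divide by 14400: (x - 7)²/225 - (y + 8)²/64 = 1
Hyperbola, center (7, -8), transverse axis horizontal; a² = 225, b² = 64.
a = 15. Vertices at (h ± a, k).

(-8, -8) and (22, -8)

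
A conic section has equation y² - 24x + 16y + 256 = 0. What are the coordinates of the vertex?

Only y is squared. Complete the square in y: (y + 8)² = 24(x - 8).
Vertex (8, -8); 4p = 24 so p = 6. Opens right.

(8, -8)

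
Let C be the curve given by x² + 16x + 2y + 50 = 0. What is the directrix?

y = 15/2

Only x is squared. Complete the square in x: (x + 8)² = -2(y - 7).
Vertex (-8, 7); 4p = -2 so p = -1/2. Opens down.
Directrix is the horizontal line y = k − p = 7 − (-1/2) = 15/2.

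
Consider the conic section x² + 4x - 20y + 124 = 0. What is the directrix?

Only x is squared. Complete the square in x: (x + 2)² = 20(y - 6).
Vertex (-2, 6); 4p = 20 so p = 5. Opens up.
Directrix is the horizontal line y = k − p = 6 − (5) = 1.

y = 1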